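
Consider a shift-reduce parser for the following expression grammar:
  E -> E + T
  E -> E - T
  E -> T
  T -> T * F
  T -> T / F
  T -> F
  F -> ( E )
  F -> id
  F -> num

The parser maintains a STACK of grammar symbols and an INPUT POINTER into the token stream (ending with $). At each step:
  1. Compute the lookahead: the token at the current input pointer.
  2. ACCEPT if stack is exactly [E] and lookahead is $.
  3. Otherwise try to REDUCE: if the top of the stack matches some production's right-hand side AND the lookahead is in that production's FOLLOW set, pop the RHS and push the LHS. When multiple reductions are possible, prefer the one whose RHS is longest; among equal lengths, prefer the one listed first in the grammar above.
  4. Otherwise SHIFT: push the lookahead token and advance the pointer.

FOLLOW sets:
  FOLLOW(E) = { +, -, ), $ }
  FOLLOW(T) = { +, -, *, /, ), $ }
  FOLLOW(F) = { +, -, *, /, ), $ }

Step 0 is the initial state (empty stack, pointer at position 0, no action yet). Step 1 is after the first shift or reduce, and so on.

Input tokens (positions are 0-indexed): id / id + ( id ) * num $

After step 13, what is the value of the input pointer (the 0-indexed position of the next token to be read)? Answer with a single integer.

Answer: 6

Derivation:
Step 1: shift id. Stack=[id] ptr=1 lookahead=/ remaining=[/ id + ( id ) * num $]
Step 2: reduce F->id. Stack=[F] ptr=1 lookahead=/ remaining=[/ id + ( id ) * num $]
Step 3: reduce T->F. Stack=[T] ptr=1 lookahead=/ remaining=[/ id + ( id ) * num $]
Step 4: shift /. Stack=[T /] ptr=2 lookahead=id remaining=[id + ( id ) * num $]
Step 5: shift id. Stack=[T / id] ptr=3 lookahead=+ remaining=[+ ( id ) * num $]
Step 6: reduce F->id. Stack=[T / F] ptr=3 lookahead=+ remaining=[+ ( id ) * num $]
Step 7: reduce T->T / F. Stack=[T] ptr=3 lookahead=+ remaining=[+ ( id ) * num $]
Step 8: reduce E->T. Stack=[E] ptr=3 lookahead=+ remaining=[+ ( id ) * num $]
Step 9: shift +. Stack=[E +] ptr=4 lookahead=( remaining=[( id ) * num $]
Step 10: shift (. Stack=[E + (] ptr=5 lookahead=id remaining=[id ) * num $]
Step 11: shift id. Stack=[E + ( id] ptr=6 lookahead=) remaining=[) * num $]
Step 12: reduce F->id. Stack=[E + ( F] ptr=6 lookahead=) remaining=[) * num $]
Step 13: reduce T->F. Stack=[E + ( T] ptr=6 lookahead=) remaining=[) * num $]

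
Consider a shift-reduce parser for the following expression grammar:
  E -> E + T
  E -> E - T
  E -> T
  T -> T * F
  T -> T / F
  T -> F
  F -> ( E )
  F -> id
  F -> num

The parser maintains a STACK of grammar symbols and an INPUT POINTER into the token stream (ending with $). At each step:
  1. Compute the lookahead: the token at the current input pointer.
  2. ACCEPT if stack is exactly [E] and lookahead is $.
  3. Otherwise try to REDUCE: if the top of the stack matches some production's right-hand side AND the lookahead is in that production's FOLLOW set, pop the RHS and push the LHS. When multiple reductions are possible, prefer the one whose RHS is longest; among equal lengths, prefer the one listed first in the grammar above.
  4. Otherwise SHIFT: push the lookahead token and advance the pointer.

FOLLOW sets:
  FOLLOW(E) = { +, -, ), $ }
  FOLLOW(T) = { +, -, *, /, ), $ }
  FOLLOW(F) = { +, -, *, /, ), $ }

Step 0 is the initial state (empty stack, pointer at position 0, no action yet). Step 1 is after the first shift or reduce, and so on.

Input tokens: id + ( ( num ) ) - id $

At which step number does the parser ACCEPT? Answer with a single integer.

Answer: 25

Derivation:
Step 1: shift id. Stack=[id] ptr=1 lookahead=+ remaining=[+ ( ( num ) ) - id $]
Step 2: reduce F->id. Stack=[F] ptr=1 lookahead=+ remaining=[+ ( ( num ) ) - id $]
Step 3: reduce T->F. Stack=[T] ptr=1 lookahead=+ remaining=[+ ( ( num ) ) - id $]
Step 4: reduce E->T. Stack=[E] ptr=1 lookahead=+ remaining=[+ ( ( num ) ) - id $]
Step 5: shift +. Stack=[E +] ptr=2 lookahead=( remaining=[( ( num ) ) - id $]
Step 6: shift (. Stack=[E + (] ptr=3 lookahead=( remaining=[( num ) ) - id $]
Step 7: shift (. Stack=[E + ( (] ptr=4 lookahead=num remaining=[num ) ) - id $]
Step 8: shift num. Stack=[E + ( ( num] ptr=5 lookahead=) remaining=[) ) - id $]
Step 9: reduce F->num. Stack=[E + ( ( F] ptr=5 lookahead=) remaining=[) ) - id $]
Step 10: reduce T->F. Stack=[E + ( ( T] ptr=5 lookahead=) remaining=[) ) - id $]
Step 11: reduce E->T. Stack=[E + ( ( E] ptr=5 lookahead=) remaining=[) ) - id $]
Step 12: shift ). Stack=[E + ( ( E )] ptr=6 lookahead=) remaining=[) - id $]
Step 13: reduce F->( E ). Stack=[E + ( F] ptr=6 lookahead=) remaining=[) - id $]
Step 14: reduce T->F. Stack=[E + ( T] ptr=6 lookahead=) remaining=[) - id $]
Step 15: reduce E->T. Stack=[E + ( E] ptr=6 lookahead=) remaining=[) - id $]
Step 16: shift ). Stack=[E + ( E )] ptr=7 lookahead=- remaining=[- id $]
Step 17: reduce F->( E ). Stack=[E + F] ptr=7 lookahead=- remaining=[- id $]
Step 18: reduce T->F. Stack=[E + T] ptr=7 lookahead=- remaining=[- id $]
Step 19: reduce E->E + T. Stack=[E] ptr=7 lookahead=- remaining=[- id $]
Step 20: shift -. Stack=[E -] ptr=8 lookahead=id remaining=[id $]
Step 21: shift id. Stack=[E - id] ptr=9 lookahead=$ remaining=[$]
Step 22: reduce F->id. Stack=[E - F] ptr=9 lookahead=$ remaining=[$]
Step 23: reduce T->F. Stack=[E - T] ptr=9 lookahead=$ remaining=[$]
Step 24: reduce E->E - T. Stack=[E] ptr=9 lookahead=$ remaining=[$]
Step 25: accept. Stack=[E] ptr=9 lookahead=$ remaining=[$]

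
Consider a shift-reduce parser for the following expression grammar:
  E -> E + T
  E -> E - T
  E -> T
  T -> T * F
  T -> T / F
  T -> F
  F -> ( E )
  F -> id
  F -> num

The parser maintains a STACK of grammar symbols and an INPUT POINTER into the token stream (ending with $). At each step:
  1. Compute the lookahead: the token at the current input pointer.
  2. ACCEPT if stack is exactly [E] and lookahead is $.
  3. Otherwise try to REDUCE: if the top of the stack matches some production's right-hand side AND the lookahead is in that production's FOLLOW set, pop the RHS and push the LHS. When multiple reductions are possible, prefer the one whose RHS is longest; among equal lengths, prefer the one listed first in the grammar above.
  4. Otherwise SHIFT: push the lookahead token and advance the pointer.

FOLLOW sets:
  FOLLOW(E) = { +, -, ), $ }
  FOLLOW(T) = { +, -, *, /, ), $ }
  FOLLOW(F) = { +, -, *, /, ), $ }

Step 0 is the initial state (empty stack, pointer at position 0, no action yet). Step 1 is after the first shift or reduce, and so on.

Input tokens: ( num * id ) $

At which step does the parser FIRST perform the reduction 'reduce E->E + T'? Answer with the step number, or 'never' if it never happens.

Step 1: shift (. Stack=[(] ptr=1 lookahead=num remaining=[num * id ) $]
Step 2: shift num. Stack=[( num] ptr=2 lookahead=* remaining=[* id ) $]
Step 3: reduce F->num. Stack=[( F] ptr=2 lookahead=* remaining=[* id ) $]
Step 4: reduce T->F. Stack=[( T] ptr=2 lookahead=* remaining=[* id ) $]
Step 5: shift *. Stack=[( T *] ptr=3 lookahead=id remaining=[id ) $]
Step 6: shift id. Stack=[( T * id] ptr=4 lookahead=) remaining=[) $]
Step 7: reduce F->id. Stack=[( T * F] ptr=4 lookahead=) remaining=[) $]
Step 8: reduce T->T * F. Stack=[( T] ptr=4 lookahead=) remaining=[) $]
Step 9: reduce E->T. Stack=[( E] ptr=4 lookahead=) remaining=[) $]
Step 10: shift ). Stack=[( E )] ptr=5 lookahead=$ remaining=[$]
Step 11: reduce F->( E ). Stack=[F] ptr=5 lookahead=$ remaining=[$]
Step 12: reduce T->F. Stack=[T] ptr=5 lookahead=$ remaining=[$]
Step 13: reduce E->T. Stack=[E] ptr=5 lookahead=$ remaining=[$]
Step 14: accept. Stack=[E] ptr=5 lookahead=$ remaining=[$]

Answer: never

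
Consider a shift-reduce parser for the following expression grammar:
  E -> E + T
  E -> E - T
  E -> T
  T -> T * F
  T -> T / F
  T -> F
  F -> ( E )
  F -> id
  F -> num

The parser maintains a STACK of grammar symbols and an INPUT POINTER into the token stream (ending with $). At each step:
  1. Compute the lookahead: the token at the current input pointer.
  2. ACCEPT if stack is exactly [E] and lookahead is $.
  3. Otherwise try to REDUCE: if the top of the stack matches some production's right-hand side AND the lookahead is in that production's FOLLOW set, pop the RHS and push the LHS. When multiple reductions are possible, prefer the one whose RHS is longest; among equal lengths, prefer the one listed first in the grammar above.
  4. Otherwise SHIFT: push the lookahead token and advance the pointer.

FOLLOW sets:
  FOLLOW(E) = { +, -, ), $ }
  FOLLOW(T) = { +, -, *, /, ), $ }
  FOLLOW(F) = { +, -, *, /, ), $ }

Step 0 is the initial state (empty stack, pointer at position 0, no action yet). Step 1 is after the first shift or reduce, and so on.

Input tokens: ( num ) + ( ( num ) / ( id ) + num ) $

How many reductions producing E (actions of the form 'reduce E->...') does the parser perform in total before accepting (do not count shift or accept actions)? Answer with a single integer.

Answer: 7

Derivation:
Step 1: shift (. Stack=[(] ptr=1 lookahead=num remaining=[num ) + ( ( num ) / ( id ) + num ) $]
Step 2: shift num. Stack=[( num] ptr=2 lookahead=) remaining=[) + ( ( num ) / ( id ) + num ) $]
Step 3: reduce F->num. Stack=[( F] ptr=2 lookahead=) remaining=[) + ( ( num ) / ( id ) + num ) $]
Step 4: reduce T->F. Stack=[( T] ptr=2 lookahead=) remaining=[) + ( ( num ) / ( id ) + num ) $]
Step 5: reduce E->T. Stack=[( E] ptr=2 lookahead=) remaining=[) + ( ( num ) / ( id ) + num ) $]
Step 6: shift ). Stack=[( E )] ptr=3 lookahead=+ remaining=[+ ( ( num ) / ( id ) + num ) $]
Step 7: reduce F->( E ). Stack=[F] ptr=3 lookahead=+ remaining=[+ ( ( num ) / ( id ) + num ) $]
Step 8: reduce T->F. Stack=[T] ptr=3 lookahead=+ remaining=[+ ( ( num ) / ( id ) + num ) $]
Step 9: reduce E->T. Stack=[E] ptr=3 lookahead=+ remaining=[+ ( ( num ) / ( id ) + num ) $]
Step 10: shift +. Stack=[E +] ptr=4 lookahead=( remaining=[( ( num ) / ( id ) + num ) $]
Step 11: shift (. Stack=[E + (] ptr=5 lookahead=( remaining=[( num ) / ( id ) + num ) $]
Step 12: shift (. Stack=[E + ( (] ptr=6 lookahead=num remaining=[num ) / ( id ) + num ) $]
Step 13: shift num. Stack=[E + ( ( num] ptr=7 lookahead=) remaining=[) / ( id ) + num ) $]
Step 14: reduce F->num. Stack=[E + ( ( F] ptr=7 lookahead=) remaining=[) / ( id ) + num ) $]
Step 15: reduce T->F. Stack=[E + ( ( T] ptr=7 lookahead=) remaining=[) / ( id ) + num ) $]
Step 16: reduce E->T. Stack=[E + ( ( E] ptr=7 lookahead=) remaining=[) / ( id ) + num ) $]
Step 17: shift ). Stack=[E + ( ( E )] ptr=8 lookahead=/ remaining=[/ ( id ) + num ) $]
Step 18: reduce F->( E ). Stack=[E + ( F] ptr=8 lookahead=/ remaining=[/ ( id ) + num ) $]
Step 19: reduce T->F. Stack=[E + ( T] ptr=8 lookahead=/ remaining=[/ ( id ) + num ) $]
Step 20: shift /. Stack=[E + ( T /] ptr=9 lookahead=( remaining=[( id ) + num ) $]
Step 21: shift (. Stack=[E + ( T / (] ptr=10 lookahead=id remaining=[id ) + num ) $]
Step 22: shift id. Stack=[E + ( T / ( id] ptr=11 lookahead=) remaining=[) + num ) $]
Step 23: reduce F->id. Stack=[E + ( T / ( F] ptr=11 lookahead=) remaining=[) + num ) $]
Step 24: reduce T->F. Stack=[E + ( T / ( T] ptr=11 lookahead=) remaining=[) + num ) $]
Step 25: reduce E->T. Stack=[E + ( T / ( E] ptr=11 lookahead=) remaining=[) + num ) $]
Step 26: shift ). Stack=[E + ( T / ( E )] ptr=12 lookahead=+ remaining=[+ num ) $]
Step 27: reduce F->( E ). Stack=[E + ( T / F] ptr=12 lookahead=+ remaining=[+ num ) $]
Step 28: reduce T->T / F. Stack=[E + ( T] ptr=12 lookahead=+ remaining=[+ num ) $]
Step 29: reduce E->T. Stack=[E + ( E] ptr=12 lookahead=+ remaining=[+ num ) $]
Step 30: shift +. Stack=[E + ( E +] ptr=13 lookahead=num remaining=[num ) $]
Step 31: shift num. Stack=[E + ( E + num] ptr=14 lookahead=) remaining=[) $]
Step 32: reduce F->num. Stack=[E + ( E + F] ptr=14 lookahead=) remaining=[) $]
Step 33: reduce T->F. Stack=[E + ( E + T] ptr=14 lookahead=) remaining=[) $]
Step 34: reduce E->E + T. Stack=[E + ( E] ptr=14 lookahead=) remaining=[) $]
Step 35: shift ). Stack=[E + ( E )] ptr=15 lookahead=$ remaining=[$]
Step 36: reduce F->( E ). Stack=[E + F] ptr=15 lookahead=$ remaining=[$]
Step 37: reduce T->F. Stack=[E + T] ptr=15 lookahead=$ remaining=[$]
Step 38: reduce E->E + T. Stack=[E] ptr=15 lookahead=$ remaining=[$]
Step 39: accept. Stack=[E] ptr=15 lookahead=$ remaining=[$]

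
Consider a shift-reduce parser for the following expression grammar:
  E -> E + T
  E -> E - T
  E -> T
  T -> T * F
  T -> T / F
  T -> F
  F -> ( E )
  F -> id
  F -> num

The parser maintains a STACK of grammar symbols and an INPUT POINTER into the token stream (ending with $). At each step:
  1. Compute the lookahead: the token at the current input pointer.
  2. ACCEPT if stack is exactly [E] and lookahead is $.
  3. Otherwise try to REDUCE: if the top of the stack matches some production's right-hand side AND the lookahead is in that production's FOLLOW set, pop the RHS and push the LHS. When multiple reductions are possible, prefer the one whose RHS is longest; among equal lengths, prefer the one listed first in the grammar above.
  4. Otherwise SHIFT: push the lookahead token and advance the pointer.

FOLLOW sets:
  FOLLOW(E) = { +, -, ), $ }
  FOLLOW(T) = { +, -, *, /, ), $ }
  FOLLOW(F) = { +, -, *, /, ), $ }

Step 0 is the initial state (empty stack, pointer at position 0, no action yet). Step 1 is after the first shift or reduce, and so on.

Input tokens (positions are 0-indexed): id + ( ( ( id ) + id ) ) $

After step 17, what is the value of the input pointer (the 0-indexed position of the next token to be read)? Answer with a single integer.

Answer: 8

Derivation:
Step 1: shift id. Stack=[id] ptr=1 lookahead=+ remaining=[+ ( ( ( id ) + id ) ) $]
Step 2: reduce F->id. Stack=[F] ptr=1 lookahead=+ remaining=[+ ( ( ( id ) + id ) ) $]
Step 3: reduce T->F. Stack=[T] ptr=1 lookahead=+ remaining=[+ ( ( ( id ) + id ) ) $]
Step 4: reduce E->T. Stack=[E] ptr=1 lookahead=+ remaining=[+ ( ( ( id ) + id ) ) $]
Step 5: shift +. Stack=[E +] ptr=2 lookahead=( remaining=[( ( ( id ) + id ) ) $]
Step 6: shift (. Stack=[E + (] ptr=3 lookahead=( remaining=[( ( id ) + id ) ) $]
Step 7: shift (. Stack=[E + ( (] ptr=4 lookahead=( remaining=[( id ) + id ) ) $]
Step 8: shift (. Stack=[E + ( ( (] ptr=5 lookahead=id remaining=[id ) + id ) ) $]
Step 9: shift id. Stack=[E + ( ( ( id] ptr=6 lookahead=) remaining=[) + id ) ) $]
Step 10: reduce F->id. Stack=[E + ( ( ( F] ptr=6 lookahead=) remaining=[) + id ) ) $]
Step 11: reduce T->F. Stack=[E + ( ( ( T] ptr=6 lookahead=) remaining=[) + id ) ) $]
Step 12: reduce E->T. Stack=[E + ( ( ( E] ptr=6 lookahead=) remaining=[) + id ) ) $]
Step 13: shift ). Stack=[E + ( ( ( E )] ptr=7 lookahead=+ remaining=[+ id ) ) $]
Step 14: reduce F->( E ). Stack=[E + ( ( F] ptr=7 lookahead=+ remaining=[+ id ) ) $]
Step 15: reduce T->F. Stack=[E + ( ( T] ptr=7 lookahead=+ remaining=[+ id ) ) $]
Step 16: reduce E->T. Stack=[E + ( ( E] ptr=7 lookahead=+ remaining=[+ id ) ) $]
Step 17: shift +. Stack=[E + ( ( E +] ptr=8 lookahead=id remaining=[id ) ) $]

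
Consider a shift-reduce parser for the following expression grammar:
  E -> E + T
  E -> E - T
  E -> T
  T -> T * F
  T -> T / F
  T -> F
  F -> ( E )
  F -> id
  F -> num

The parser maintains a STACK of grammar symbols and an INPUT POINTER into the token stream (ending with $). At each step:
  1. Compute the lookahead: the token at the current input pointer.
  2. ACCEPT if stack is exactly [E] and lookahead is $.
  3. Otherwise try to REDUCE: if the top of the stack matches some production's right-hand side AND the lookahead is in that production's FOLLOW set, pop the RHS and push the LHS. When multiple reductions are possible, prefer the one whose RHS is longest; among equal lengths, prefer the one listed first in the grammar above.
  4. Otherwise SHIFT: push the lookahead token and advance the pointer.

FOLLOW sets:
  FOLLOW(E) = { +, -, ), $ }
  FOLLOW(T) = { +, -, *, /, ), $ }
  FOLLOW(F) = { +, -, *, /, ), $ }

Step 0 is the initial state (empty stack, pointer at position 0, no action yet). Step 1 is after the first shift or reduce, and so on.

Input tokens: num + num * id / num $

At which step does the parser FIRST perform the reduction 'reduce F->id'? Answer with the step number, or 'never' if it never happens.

Step 1: shift num. Stack=[num] ptr=1 lookahead=+ remaining=[+ num * id / num $]
Step 2: reduce F->num. Stack=[F] ptr=1 lookahead=+ remaining=[+ num * id / num $]
Step 3: reduce T->F. Stack=[T] ptr=1 lookahead=+ remaining=[+ num * id / num $]
Step 4: reduce E->T. Stack=[E] ptr=1 lookahead=+ remaining=[+ num * id / num $]
Step 5: shift +. Stack=[E +] ptr=2 lookahead=num remaining=[num * id / num $]
Step 6: shift num. Stack=[E + num] ptr=3 lookahead=* remaining=[* id / num $]
Step 7: reduce F->num. Stack=[E + F] ptr=3 lookahead=* remaining=[* id / num $]
Step 8: reduce T->F. Stack=[E + T] ptr=3 lookahead=* remaining=[* id / num $]
Step 9: shift *. Stack=[E + T *] ptr=4 lookahead=id remaining=[id / num $]
Step 10: shift id. Stack=[E + T * id] ptr=5 lookahead=/ remaining=[/ num $]
Step 11: reduce F->id. Stack=[E + T * F] ptr=5 lookahead=/ remaining=[/ num $]

Answer: 11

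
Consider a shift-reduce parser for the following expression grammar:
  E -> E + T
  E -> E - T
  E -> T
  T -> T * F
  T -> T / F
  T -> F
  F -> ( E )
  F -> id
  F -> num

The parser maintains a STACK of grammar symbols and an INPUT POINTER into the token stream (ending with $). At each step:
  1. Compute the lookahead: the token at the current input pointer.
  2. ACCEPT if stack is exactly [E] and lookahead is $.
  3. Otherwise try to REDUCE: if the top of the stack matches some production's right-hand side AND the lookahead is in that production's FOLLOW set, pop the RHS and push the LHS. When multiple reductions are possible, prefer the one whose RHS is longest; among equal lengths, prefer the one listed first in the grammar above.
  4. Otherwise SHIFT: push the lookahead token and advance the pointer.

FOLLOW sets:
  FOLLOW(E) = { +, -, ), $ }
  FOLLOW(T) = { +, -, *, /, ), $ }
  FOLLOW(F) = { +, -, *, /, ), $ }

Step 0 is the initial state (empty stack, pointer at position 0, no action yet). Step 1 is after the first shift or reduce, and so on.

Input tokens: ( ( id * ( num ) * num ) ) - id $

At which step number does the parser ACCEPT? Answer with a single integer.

Answer: 33

Derivation:
Step 1: shift (. Stack=[(] ptr=1 lookahead=( remaining=[( id * ( num ) * num ) ) - id $]
Step 2: shift (. Stack=[( (] ptr=2 lookahead=id remaining=[id * ( num ) * num ) ) - id $]
Step 3: shift id. Stack=[( ( id] ptr=3 lookahead=* remaining=[* ( num ) * num ) ) - id $]
Step 4: reduce F->id. Stack=[( ( F] ptr=3 lookahead=* remaining=[* ( num ) * num ) ) - id $]
Step 5: reduce T->F. Stack=[( ( T] ptr=3 lookahead=* remaining=[* ( num ) * num ) ) - id $]
Step 6: shift *. Stack=[( ( T *] ptr=4 lookahead=( remaining=[( num ) * num ) ) - id $]
Step 7: shift (. Stack=[( ( T * (] ptr=5 lookahead=num remaining=[num ) * num ) ) - id $]
Step 8: shift num. Stack=[( ( T * ( num] ptr=6 lookahead=) remaining=[) * num ) ) - id $]
Step 9: reduce F->num. Stack=[( ( T * ( F] ptr=6 lookahead=) remaining=[) * num ) ) - id $]
Step 10: reduce T->F. Stack=[( ( T * ( T] ptr=6 lookahead=) remaining=[) * num ) ) - id $]
Step 11: reduce E->T. Stack=[( ( T * ( E] ptr=6 lookahead=) remaining=[) * num ) ) - id $]
Step 12: shift ). Stack=[( ( T * ( E )] ptr=7 lookahead=* remaining=[* num ) ) - id $]
Step 13: reduce F->( E ). Stack=[( ( T * F] ptr=7 lookahead=* remaining=[* num ) ) - id $]
Step 14: reduce T->T * F. Stack=[( ( T] ptr=7 lookahead=* remaining=[* num ) ) - id $]
Step 15: shift *. Stack=[( ( T *] ptr=8 lookahead=num remaining=[num ) ) - id $]
Step 16: shift num. Stack=[( ( T * num] ptr=9 lookahead=) remaining=[) ) - id $]
Step 17: reduce F->num. Stack=[( ( T * F] ptr=9 lookahead=) remaining=[) ) - id $]
Step 18: reduce T->T * F. Stack=[( ( T] ptr=9 lookahead=) remaining=[) ) - id $]
Step 19: reduce E->T. Stack=[( ( E] ptr=9 lookahead=) remaining=[) ) - id $]
Step 20: shift ). Stack=[( ( E )] ptr=10 lookahead=) remaining=[) - id $]
Step 21: reduce F->( E ). Stack=[( F] ptr=10 lookahead=) remaining=[) - id $]
Step 22: reduce T->F. Stack=[( T] ptr=10 lookahead=) remaining=[) - id $]
Step 23: reduce E->T. Stack=[( E] ptr=10 lookahead=) remaining=[) - id $]
Step 24: shift ). Stack=[( E )] ptr=11 lookahead=- remaining=[- id $]
Step 25: reduce F->( E ). Stack=[F] ptr=11 lookahead=- remaining=[- id $]
Step 26: reduce T->F. Stack=[T] ptr=11 lookahead=- remaining=[- id $]
Step 27: reduce E->T. Stack=[E] ptr=11 lookahead=- remaining=[- id $]
Step 28: shift -. Stack=[E -] ptr=12 lookahead=id remaining=[id $]
Step 29: shift id. Stack=[E - id] ptr=13 lookahead=$ remaining=[$]
Step 30: reduce F->id. Stack=[E - F] ptr=13 lookahead=$ remaining=[$]
Step 31: reduce T->F. Stack=[E - T] ptr=13 lookahead=$ remaining=[$]
Step 32: reduce E->E - T. Stack=[E] ptr=13 lookahead=$ remaining=[$]
Step 33: accept. Stack=[E] ptr=13 lookahead=$ remaining=[$]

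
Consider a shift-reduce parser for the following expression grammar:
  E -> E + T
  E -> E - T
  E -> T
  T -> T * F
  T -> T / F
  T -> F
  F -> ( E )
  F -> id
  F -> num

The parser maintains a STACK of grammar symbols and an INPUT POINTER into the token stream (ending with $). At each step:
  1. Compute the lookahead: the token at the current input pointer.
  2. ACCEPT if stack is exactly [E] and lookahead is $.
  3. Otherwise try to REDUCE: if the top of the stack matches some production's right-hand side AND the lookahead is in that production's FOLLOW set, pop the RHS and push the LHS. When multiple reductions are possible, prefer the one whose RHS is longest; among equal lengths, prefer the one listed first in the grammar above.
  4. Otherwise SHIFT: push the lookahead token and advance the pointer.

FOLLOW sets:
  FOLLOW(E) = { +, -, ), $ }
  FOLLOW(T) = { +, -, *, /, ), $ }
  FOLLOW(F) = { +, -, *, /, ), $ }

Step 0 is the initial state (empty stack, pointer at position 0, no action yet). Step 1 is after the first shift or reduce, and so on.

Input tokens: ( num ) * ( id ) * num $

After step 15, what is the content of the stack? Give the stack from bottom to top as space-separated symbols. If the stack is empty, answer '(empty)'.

Step 1: shift (. Stack=[(] ptr=1 lookahead=num remaining=[num ) * ( id ) * num $]
Step 2: shift num. Stack=[( num] ptr=2 lookahead=) remaining=[) * ( id ) * num $]
Step 3: reduce F->num. Stack=[( F] ptr=2 lookahead=) remaining=[) * ( id ) * num $]
Step 4: reduce T->F. Stack=[( T] ptr=2 lookahead=) remaining=[) * ( id ) * num $]
Step 5: reduce E->T. Stack=[( E] ptr=2 lookahead=) remaining=[) * ( id ) * num $]
Step 6: shift ). Stack=[( E )] ptr=3 lookahead=* remaining=[* ( id ) * num $]
Step 7: reduce F->( E ). Stack=[F] ptr=3 lookahead=* remaining=[* ( id ) * num $]
Step 8: reduce T->F. Stack=[T] ptr=3 lookahead=* remaining=[* ( id ) * num $]
Step 9: shift *. Stack=[T *] ptr=4 lookahead=( remaining=[( id ) * num $]
Step 10: shift (. Stack=[T * (] ptr=5 lookahead=id remaining=[id ) * num $]
Step 11: shift id. Stack=[T * ( id] ptr=6 lookahead=) remaining=[) * num $]
Step 12: reduce F->id. Stack=[T * ( F] ptr=6 lookahead=) remaining=[) * num $]
Step 13: reduce T->F. Stack=[T * ( T] ptr=6 lookahead=) remaining=[) * num $]
Step 14: reduce E->T. Stack=[T * ( E] ptr=6 lookahead=) remaining=[) * num $]
Step 15: shift ). Stack=[T * ( E )] ptr=7 lookahead=* remaining=[* num $]

Answer: T * ( E )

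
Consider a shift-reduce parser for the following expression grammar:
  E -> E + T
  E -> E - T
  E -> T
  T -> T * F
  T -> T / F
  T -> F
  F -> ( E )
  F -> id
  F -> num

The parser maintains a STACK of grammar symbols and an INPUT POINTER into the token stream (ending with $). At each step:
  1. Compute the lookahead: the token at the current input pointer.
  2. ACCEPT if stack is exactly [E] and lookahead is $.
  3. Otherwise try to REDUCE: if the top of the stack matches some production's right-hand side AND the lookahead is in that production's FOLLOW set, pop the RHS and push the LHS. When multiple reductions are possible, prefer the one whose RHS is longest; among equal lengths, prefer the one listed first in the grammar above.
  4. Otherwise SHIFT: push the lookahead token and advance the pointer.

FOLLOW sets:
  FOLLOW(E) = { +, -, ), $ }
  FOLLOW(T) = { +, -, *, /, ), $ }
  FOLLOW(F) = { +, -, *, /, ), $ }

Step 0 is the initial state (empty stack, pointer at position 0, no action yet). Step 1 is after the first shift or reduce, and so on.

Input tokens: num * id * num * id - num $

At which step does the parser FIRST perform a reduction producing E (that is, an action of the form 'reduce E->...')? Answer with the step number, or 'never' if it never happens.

Step 1: shift num. Stack=[num] ptr=1 lookahead=* remaining=[* id * num * id - num $]
Step 2: reduce F->num. Stack=[F] ptr=1 lookahead=* remaining=[* id * num * id - num $]
Step 3: reduce T->F. Stack=[T] ptr=1 lookahead=* remaining=[* id * num * id - num $]
Step 4: shift *. Stack=[T *] ptr=2 lookahead=id remaining=[id * num * id - num $]
Step 5: shift id. Stack=[T * id] ptr=3 lookahead=* remaining=[* num * id - num $]
Step 6: reduce F->id. Stack=[T * F] ptr=3 lookahead=* remaining=[* num * id - num $]
Step 7: reduce T->T * F. Stack=[T] ptr=3 lookahead=* remaining=[* num * id - num $]
Step 8: shift *. Stack=[T *] ptr=4 lookahead=num remaining=[num * id - num $]
Step 9: shift num. Stack=[T * num] ptr=5 lookahead=* remaining=[* id - num $]
Step 10: reduce F->num. Stack=[T * F] ptr=5 lookahead=* remaining=[* id - num $]
Step 11: reduce T->T * F. Stack=[T] ptr=5 lookahead=* remaining=[* id - num $]
Step 12: shift *. Stack=[T *] ptr=6 lookahead=id remaining=[id - num $]
Step 13: shift id. Stack=[T * id] ptr=7 lookahead=- remaining=[- num $]
Step 14: reduce F->id. Stack=[T * F] ptr=7 lookahead=- remaining=[- num $]
Step 15: reduce T->T * F. Stack=[T] ptr=7 lookahead=- remaining=[- num $]
Step 16: reduce E->T. Stack=[E] ptr=7 lookahead=- remaining=[- num $]

Answer: 16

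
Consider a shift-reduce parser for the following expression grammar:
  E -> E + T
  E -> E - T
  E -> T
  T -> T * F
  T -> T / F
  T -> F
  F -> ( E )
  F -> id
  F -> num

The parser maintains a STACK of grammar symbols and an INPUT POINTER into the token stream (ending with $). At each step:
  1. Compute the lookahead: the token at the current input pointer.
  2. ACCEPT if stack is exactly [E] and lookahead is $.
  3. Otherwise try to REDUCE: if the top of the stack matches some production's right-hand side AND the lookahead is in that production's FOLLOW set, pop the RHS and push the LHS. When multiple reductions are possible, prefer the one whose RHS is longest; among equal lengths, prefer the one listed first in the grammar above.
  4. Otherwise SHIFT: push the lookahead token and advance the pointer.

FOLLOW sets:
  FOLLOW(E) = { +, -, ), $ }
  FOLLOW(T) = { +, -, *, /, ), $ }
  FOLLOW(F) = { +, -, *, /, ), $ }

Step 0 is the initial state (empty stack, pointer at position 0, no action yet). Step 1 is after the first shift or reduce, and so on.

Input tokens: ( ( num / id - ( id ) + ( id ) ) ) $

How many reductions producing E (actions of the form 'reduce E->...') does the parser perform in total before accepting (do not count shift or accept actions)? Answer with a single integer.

Step 1: shift (. Stack=[(] ptr=1 lookahead=( remaining=[( num / id - ( id ) + ( id ) ) ) $]
Step 2: shift (. Stack=[( (] ptr=2 lookahead=num remaining=[num / id - ( id ) + ( id ) ) ) $]
Step 3: shift num. Stack=[( ( num] ptr=3 lookahead=/ remaining=[/ id - ( id ) + ( id ) ) ) $]
Step 4: reduce F->num. Stack=[( ( F] ptr=3 lookahead=/ remaining=[/ id - ( id ) + ( id ) ) ) $]
Step 5: reduce T->F. Stack=[( ( T] ptr=3 lookahead=/ remaining=[/ id - ( id ) + ( id ) ) ) $]
Step 6: shift /. Stack=[( ( T /] ptr=4 lookahead=id remaining=[id - ( id ) + ( id ) ) ) $]
Step 7: shift id. Stack=[( ( T / id] ptr=5 lookahead=- remaining=[- ( id ) + ( id ) ) ) $]
Step 8: reduce F->id. Stack=[( ( T / F] ptr=5 lookahead=- remaining=[- ( id ) + ( id ) ) ) $]
Step 9: reduce T->T / F. Stack=[( ( T] ptr=5 lookahead=- remaining=[- ( id ) + ( id ) ) ) $]
Step 10: reduce E->T. Stack=[( ( E] ptr=5 lookahead=- remaining=[- ( id ) + ( id ) ) ) $]
Step 11: shift -. Stack=[( ( E -] ptr=6 lookahead=( remaining=[( id ) + ( id ) ) ) $]
Step 12: shift (. Stack=[( ( E - (] ptr=7 lookahead=id remaining=[id ) + ( id ) ) ) $]
Step 13: shift id. Stack=[( ( E - ( id] ptr=8 lookahead=) remaining=[) + ( id ) ) ) $]
Step 14: reduce F->id. Stack=[( ( E - ( F] ptr=8 lookahead=) remaining=[) + ( id ) ) ) $]
Step 15: reduce T->F. Stack=[( ( E - ( T] ptr=8 lookahead=) remaining=[) + ( id ) ) ) $]
Step 16: reduce E->T. Stack=[( ( E - ( E] ptr=8 lookahead=) remaining=[) + ( id ) ) ) $]
Step 17: shift ). Stack=[( ( E - ( E )] ptr=9 lookahead=+ remaining=[+ ( id ) ) ) $]
Step 18: reduce F->( E ). Stack=[( ( E - F] ptr=9 lookahead=+ remaining=[+ ( id ) ) ) $]
Step 19: reduce T->F. Stack=[( ( E - T] ptr=9 lookahead=+ remaining=[+ ( id ) ) ) $]
Step 20: reduce E->E - T. Stack=[( ( E] ptr=9 lookahead=+ remaining=[+ ( id ) ) ) $]
Step 21: shift +. Stack=[( ( E +] ptr=10 lookahead=( remaining=[( id ) ) ) $]
Step 22: shift (. Stack=[( ( E + (] ptr=11 lookahead=id remaining=[id ) ) ) $]
Step 23: shift id. Stack=[( ( E + ( id] ptr=12 lookahead=) remaining=[) ) ) $]
Step 24: reduce F->id. Stack=[( ( E + ( F] ptr=12 lookahead=) remaining=[) ) ) $]
Step 25: reduce T->F. Stack=[( ( E + ( T] ptr=12 lookahead=) remaining=[) ) ) $]
Step 26: reduce E->T. Stack=[( ( E + ( E] ptr=12 lookahead=) remaining=[) ) ) $]
Step 27: shift ). Stack=[( ( E + ( E )] ptr=13 lookahead=) remaining=[) ) $]
Step 28: reduce F->( E ). Stack=[( ( E + F] ptr=13 lookahead=) remaining=[) ) $]
Step 29: reduce T->F. Stack=[( ( E + T] ptr=13 lookahead=) remaining=[) ) $]
Step 30: reduce E->E + T. Stack=[( ( E] ptr=13 lookahead=) remaining=[) ) $]
Step 31: shift ). Stack=[( ( E )] ptr=14 lookahead=) remaining=[) $]
Step 32: reduce F->( E ). Stack=[( F] ptr=14 lookahead=) remaining=[) $]
Step 33: reduce T->F. Stack=[( T] ptr=14 lookahead=) remaining=[) $]
Step 34: reduce E->T. Stack=[( E] ptr=14 lookahead=) remaining=[) $]
Step 35: shift ). Stack=[( E )] ptr=15 lookahead=$ remaining=[$]
Step 36: reduce F->( E ). Stack=[F] ptr=15 lookahead=$ remaining=[$]
Step 37: reduce T->F. Stack=[T] ptr=15 lookahead=$ remaining=[$]
Step 38: reduce E->T. Stack=[E] ptr=15 lookahead=$ remaining=[$]
Step 39: accept. Stack=[E] ptr=15 lookahead=$ remaining=[$]

Answer: 7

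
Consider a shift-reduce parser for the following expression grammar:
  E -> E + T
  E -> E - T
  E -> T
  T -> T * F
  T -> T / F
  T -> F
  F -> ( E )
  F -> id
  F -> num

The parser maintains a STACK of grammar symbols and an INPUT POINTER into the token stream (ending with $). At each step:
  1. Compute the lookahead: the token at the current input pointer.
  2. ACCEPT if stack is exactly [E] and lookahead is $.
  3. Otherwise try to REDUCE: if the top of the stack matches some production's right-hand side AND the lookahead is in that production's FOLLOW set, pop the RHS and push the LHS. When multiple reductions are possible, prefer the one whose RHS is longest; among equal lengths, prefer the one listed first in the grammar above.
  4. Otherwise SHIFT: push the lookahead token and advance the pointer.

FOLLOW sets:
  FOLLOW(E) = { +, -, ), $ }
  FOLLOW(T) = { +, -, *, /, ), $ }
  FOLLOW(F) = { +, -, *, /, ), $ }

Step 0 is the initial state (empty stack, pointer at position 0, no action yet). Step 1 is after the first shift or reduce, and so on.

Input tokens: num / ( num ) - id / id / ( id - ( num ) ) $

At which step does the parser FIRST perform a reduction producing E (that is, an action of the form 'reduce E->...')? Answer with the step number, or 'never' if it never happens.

Step 1: shift num. Stack=[num] ptr=1 lookahead=/ remaining=[/ ( num ) - id / id / ( id - ( num ) ) $]
Step 2: reduce F->num. Stack=[F] ptr=1 lookahead=/ remaining=[/ ( num ) - id / id / ( id - ( num ) ) $]
Step 3: reduce T->F. Stack=[T] ptr=1 lookahead=/ remaining=[/ ( num ) - id / id / ( id - ( num ) ) $]
Step 4: shift /. Stack=[T /] ptr=2 lookahead=( remaining=[( num ) - id / id / ( id - ( num ) ) $]
Step 5: shift (. Stack=[T / (] ptr=3 lookahead=num remaining=[num ) - id / id / ( id - ( num ) ) $]
Step 6: shift num. Stack=[T / ( num] ptr=4 lookahead=) remaining=[) - id / id / ( id - ( num ) ) $]
Step 7: reduce F->num. Stack=[T / ( F] ptr=4 lookahead=) remaining=[) - id / id / ( id - ( num ) ) $]
Step 8: reduce T->F. Stack=[T / ( T] ptr=4 lookahead=) remaining=[) - id / id / ( id - ( num ) ) $]
Step 9: reduce E->T. Stack=[T / ( E] ptr=4 lookahead=) remaining=[) - id / id / ( id - ( num ) ) $]

Answer: 9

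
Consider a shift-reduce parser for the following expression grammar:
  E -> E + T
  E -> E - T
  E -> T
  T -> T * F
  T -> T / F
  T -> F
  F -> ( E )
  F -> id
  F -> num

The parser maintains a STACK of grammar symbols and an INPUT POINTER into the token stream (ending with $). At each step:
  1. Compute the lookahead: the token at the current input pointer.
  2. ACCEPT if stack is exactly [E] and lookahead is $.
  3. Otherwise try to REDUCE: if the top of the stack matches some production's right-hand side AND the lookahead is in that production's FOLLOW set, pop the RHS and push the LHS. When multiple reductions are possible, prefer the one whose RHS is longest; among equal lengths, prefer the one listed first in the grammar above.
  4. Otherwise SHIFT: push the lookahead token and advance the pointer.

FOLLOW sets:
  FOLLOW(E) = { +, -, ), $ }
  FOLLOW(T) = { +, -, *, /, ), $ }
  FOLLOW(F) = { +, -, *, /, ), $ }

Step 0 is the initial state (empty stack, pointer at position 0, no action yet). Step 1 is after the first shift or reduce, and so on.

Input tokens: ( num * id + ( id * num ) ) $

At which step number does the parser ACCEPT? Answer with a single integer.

Answer: 28

Derivation:
Step 1: shift (. Stack=[(] ptr=1 lookahead=num remaining=[num * id + ( id * num ) ) $]
Step 2: shift num. Stack=[( num] ptr=2 lookahead=* remaining=[* id + ( id * num ) ) $]
Step 3: reduce F->num. Stack=[( F] ptr=2 lookahead=* remaining=[* id + ( id * num ) ) $]
Step 4: reduce T->F. Stack=[( T] ptr=2 lookahead=* remaining=[* id + ( id * num ) ) $]
Step 5: shift *. Stack=[( T *] ptr=3 lookahead=id remaining=[id + ( id * num ) ) $]
Step 6: shift id. Stack=[( T * id] ptr=4 lookahead=+ remaining=[+ ( id * num ) ) $]
Step 7: reduce F->id. Stack=[( T * F] ptr=4 lookahead=+ remaining=[+ ( id * num ) ) $]
Step 8: reduce T->T * F. Stack=[( T] ptr=4 lookahead=+ remaining=[+ ( id * num ) ) $]
Step 9: reduce E->T. Stack=[( E] ptr=4 lookahead=+ remaining=[+ ( id * num ) ) $]
Step 10: shift +. Stack=[( E +] ptr=5 lookahead=( remaining=[( id * num ) ) $]
Step 11: shift (. Stack=[( E + (] ptr=6 lookahead=id remaining=[id * num ) ) $]
Step 12: shift id. Stack=[( E + ( id] ptr=7 lookahead=* remaining=[* num ) ) $]
Step 13: reduce F->id. Stack=[( E + ( F] ptr=7 lookahead=* remaining=[* num ) ) $]
Step 14: reduce T->F. Stack=[( E + ( T] ptr=7 lookahead=* remaining=[* num ) ) $]
Step 15: shift *. Stack=[( E + ( T *] ptr=8 lookahead=num remaining=[num ) ) $]
Step 16: shift num. Stack=[( E + ( T * num] ptr=9 lookahead=) remaining=[) ) $]
Step 17: reduce F->num. Stack=[( E + ( T * F] ptr=9 lookahead=) remaining=[) ) $]
Step 18: reduce T->T * F. Stack=[( E + ( T] ptr=9 lookahead=) remaining=[) ) $]
Step 19: reduce E->T. Stack=[( E + ( E] ptr=9 lookahead=) remaining=[) ) $]
Step 20: shift ). Stack=[( E + ( E )] ptr=10 lookahead=) remaining=[) $]
Step 21: reduce F->( E ). Stack=[( E + F] ptr=10 lookahead=) remaining=[) $]
Step 22: reduce T->F. Stack=[( E + T] ptr=10 lookahead=) remaining=[) $]
Step 23: reduce E->E + T. Stack=[( E] ptr=10 lookahead=) remaining=[) $]
Step 24: shift ). Stack=[( E )] ptr=11 lookahead=$ remaining=[$]
Step 25: reduce F->( E ). Stack=[F] ptr=11 lookahead=$ remaining=[$]
Step 26: reduce T->F. Stack=[T] ptr=11 lookahead=$ remaining=[$]
Step 27: reduce E->T. Stack=[E] ptr=11 lookahead=$ remaining=[$]
Step 28: accept. Stack=[E] ptr=11 lookahead=$ remaining=[$]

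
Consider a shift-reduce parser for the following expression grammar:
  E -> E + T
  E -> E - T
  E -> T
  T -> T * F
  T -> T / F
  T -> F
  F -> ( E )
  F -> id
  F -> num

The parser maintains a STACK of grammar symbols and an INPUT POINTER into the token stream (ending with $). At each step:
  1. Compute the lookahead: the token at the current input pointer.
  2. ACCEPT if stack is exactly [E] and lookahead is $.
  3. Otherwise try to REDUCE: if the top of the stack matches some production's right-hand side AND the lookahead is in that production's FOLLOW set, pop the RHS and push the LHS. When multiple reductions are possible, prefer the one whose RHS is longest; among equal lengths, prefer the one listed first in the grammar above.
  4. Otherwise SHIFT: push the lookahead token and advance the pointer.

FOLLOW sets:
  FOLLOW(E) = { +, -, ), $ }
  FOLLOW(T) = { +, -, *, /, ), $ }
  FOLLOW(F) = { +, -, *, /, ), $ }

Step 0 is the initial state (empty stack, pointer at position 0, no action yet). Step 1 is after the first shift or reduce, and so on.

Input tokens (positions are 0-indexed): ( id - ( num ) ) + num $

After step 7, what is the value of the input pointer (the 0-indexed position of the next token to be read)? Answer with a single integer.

Step 1: shift (. Stack=[(] ptr=1 lookahead=id remaining=[id - ( num ) ) + num $]
Step 2: shift id. Stack=[( id] ptr=2 lookahead=- remaining=[- ( num ) ) + num $]
Step 3: reduce F->id. Stack=[( F] ptr=2 lookahead=- remaining=[- ( num ) ) + num $]
Step 4: reduce T->F. Stack=[( T] ptr=2 lookahead=- remaining=[- ( num ) ) + num $]
Step 5: reduce E->T. Stack=[( E] ptr=2 lookahead=- remaining=[- ( num ) ) + num $]
Step 6: shift -. Stack=[( E -] ptr=3 lookahead=( remaining=[( num ) ) + num $]
Step 7: shift (. Stack=[( E - (] ptr=4 lookahead=num remaining=[num ) ) + num $]

Answer: 4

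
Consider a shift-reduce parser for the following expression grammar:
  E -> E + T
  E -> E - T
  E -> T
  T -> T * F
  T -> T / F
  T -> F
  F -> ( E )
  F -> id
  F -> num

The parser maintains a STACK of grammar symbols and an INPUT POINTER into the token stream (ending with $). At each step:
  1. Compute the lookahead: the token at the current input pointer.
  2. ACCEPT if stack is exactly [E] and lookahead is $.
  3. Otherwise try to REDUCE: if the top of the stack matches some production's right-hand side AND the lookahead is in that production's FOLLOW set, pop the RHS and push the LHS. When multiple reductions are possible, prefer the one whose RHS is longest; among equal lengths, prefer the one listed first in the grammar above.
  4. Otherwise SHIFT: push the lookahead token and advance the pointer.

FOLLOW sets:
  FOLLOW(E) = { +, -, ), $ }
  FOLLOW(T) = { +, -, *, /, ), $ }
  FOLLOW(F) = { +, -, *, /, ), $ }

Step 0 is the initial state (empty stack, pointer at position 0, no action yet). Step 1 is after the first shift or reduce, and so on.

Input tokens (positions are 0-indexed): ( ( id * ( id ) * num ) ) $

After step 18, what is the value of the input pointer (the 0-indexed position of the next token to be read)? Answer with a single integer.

Answer: 9

Derivation:
Step 1: shift (. Stack=[(] ptr=1 lookahead=( remaining=[( id * ( id ) * num ) ) $]
Step 2: shift (. Stack=[( (] ptr=2 lookahead=id remaining=[id * ( id ) * num ) ) $]
Step 3: shift id. Stack=[( ( id] ptr=3 lookahead=* remaining=[* ( id ) * num ) ) $]
Step 4: reduce F->id. Stack=[( ( F] ptr=3 lookahead=* remaining=[* ( id ) * num ) ) $]
Step 5: reduce T->F. Stack=[( ( T] ptr=3 lookahead=* remaining=[* ( id ) * num ) ) $]
Step 6: shift *. Stack=[( ( T *] ptr=4 lookahead=( remaining=[( id ) * num ) ) $]
Step 7: shift (. Stack=[( ( T * (] ptr=5 lookahead=id remaining=[id ) * num ) ) $]
Step 8: shift id. Stack=[( ( T * ( id] ptr=6 lookahead=) remaining=[) * num ) ) $]
Step 9: reduce F->id. Stack=[( ( T * ( F] ptr=6 lookahead=) remaining=[) * num ) ) $]
Step 10: reduce T->F. Stack=[( ( T * ( T] ptr=6 lookahead=) remaining=[) * num ) ) $]
Step 11: reduce E->T. Stack=[( ( T * ( E] ptr=6 lookahead=) remaining=[) * num ) ) $]
Step 12: shift ). Stack=[( ( T * ( E )] ptr=7 lookahead=* remaining=[* num ) ) $]
Step 13: reduce F->( E ). Stack=[( ( T * F] ptr=7 lookahead=* remaining=[* num ) ) $]
Step 14: reduce T->T * F. Stack=[( ( T] ptr=7 lookahead=* remaining=[* num ) ) $]
Step 15: shift *. Stack=[( ( T *] ptr=8 lookahead=num remaining=[num ) ) $]
Step 16: shift num. Stack=[( ( T * num] ptr=9 lookahead=) remaining=[) ) $]
Step 17: reduce F->num. Stack=[( ( T * F] ptr=9 lookahead=) remaining=[) ) $]
Step 18: reduce T->T * F. Stack=[( ( T] ptr=9 lookahead=) remaining=[) ) $]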